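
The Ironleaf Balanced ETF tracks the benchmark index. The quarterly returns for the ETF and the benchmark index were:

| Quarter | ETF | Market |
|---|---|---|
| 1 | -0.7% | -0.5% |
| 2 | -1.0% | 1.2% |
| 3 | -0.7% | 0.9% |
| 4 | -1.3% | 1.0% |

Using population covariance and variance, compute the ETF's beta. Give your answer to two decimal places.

-0.21

r̄p = -0.9250%,  r̄m = 0.6500%
Cov = Σ(rp − r̄p)(rm − r̄m) / 4 = -0.0938
Var(rm) = Σ(rm − r̄m)² / 4 = 0.4525
β = Cov / Var = -0.0938 / 0.4525 = -0.2073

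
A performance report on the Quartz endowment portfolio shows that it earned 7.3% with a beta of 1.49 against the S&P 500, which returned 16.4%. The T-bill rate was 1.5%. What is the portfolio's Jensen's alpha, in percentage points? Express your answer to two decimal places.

CAPM expected return = Rf + β(Rm − Rf) = 1.5% + 1.49 × (16.4% − 1.5%) = 1.5 + 1.49 × 14.90 = 23.7010%
Jensen's α = Rp − E[R] = 7.3% − 23.7010% = -16.4010

-16.40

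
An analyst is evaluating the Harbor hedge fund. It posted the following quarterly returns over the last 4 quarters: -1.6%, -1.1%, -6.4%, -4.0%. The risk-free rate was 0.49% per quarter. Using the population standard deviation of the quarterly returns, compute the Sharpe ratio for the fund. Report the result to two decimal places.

-1.78

Mean return μ = -13.10 / 4 = -3.2750%
Σ(r − μ)² = 17.8275; population σ = √(17.8275/4) = 2.1111%
Sharpe = (μ − rf) / σ = (-3.2750 − 0.49) / 2.1111 = -3.7650 / 2.1111 = -1.7834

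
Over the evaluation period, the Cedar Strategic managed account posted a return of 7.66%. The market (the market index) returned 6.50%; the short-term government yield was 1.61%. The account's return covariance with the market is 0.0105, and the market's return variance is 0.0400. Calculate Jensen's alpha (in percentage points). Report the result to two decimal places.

β = Cov / Var = 0.0105 / 0.0400 = 0.2625
E[R] = Rf + β(Rm − Rf) = 1.61% + 0.2625 × (6.50% − 1.61%) = 2.8936%
α = Rp − E[R] = 7.66% − 2.8936% = 4.7664

4.77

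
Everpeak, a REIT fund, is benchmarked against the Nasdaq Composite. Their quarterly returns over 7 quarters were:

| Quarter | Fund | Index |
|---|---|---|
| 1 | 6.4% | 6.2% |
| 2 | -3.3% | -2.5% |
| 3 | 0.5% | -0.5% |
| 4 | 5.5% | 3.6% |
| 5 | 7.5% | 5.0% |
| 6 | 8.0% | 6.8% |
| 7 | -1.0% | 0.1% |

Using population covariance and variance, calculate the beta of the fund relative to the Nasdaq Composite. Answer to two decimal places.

r̄p = 3.3714%,  r̄m = 2.6714%
Cov = Σ(rp − r̄p)(rm − r̄m) / 7 = 13.7478
Var(rm) = Σ(rm − r̄m)² / 7 = 11.3135
β = Cov / Var = 13.7478 / 11.3135 = 1.2152

1.22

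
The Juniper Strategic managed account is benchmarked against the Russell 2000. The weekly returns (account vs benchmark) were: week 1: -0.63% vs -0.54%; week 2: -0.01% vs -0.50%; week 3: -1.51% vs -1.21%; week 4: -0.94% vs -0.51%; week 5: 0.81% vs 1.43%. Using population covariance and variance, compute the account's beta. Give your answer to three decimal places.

r̄p = -0.4560%,  r̄m = -0.2660%
Cov = Σ(rp − r̄p)(rm − r̄m) / 5 = 0.6407
Var(rm) = Σ(rm − r̄m)² / 5 = 0.7914
β = Cov / Var = 0.6407 / 0.7914 = 0.8096

0.810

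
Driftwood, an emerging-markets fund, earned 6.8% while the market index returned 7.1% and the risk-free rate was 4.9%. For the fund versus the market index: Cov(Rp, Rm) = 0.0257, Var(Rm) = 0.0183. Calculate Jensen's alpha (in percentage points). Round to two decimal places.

β = Cov / Var = 0.0257 / 0.0183 = 1.4044
E[R] = Rf + β(Rm − Rf) = 4.9% + 1.4044 × (7.1% − 4.9%) = 7.9897%
α = Rp − E[R] = 6.8% − 7.9897% = -1.1897

-1.19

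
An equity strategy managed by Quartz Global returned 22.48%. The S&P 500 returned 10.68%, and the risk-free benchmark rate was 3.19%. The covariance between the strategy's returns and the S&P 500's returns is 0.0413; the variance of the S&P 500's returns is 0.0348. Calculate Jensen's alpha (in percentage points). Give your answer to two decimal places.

β = Cov / Var = 0.0413 / 0.0348 = 1.1868
E[R] = Rf + β(Rm − Rf) = 3.19% + 1.1868 × (10.68% − 3.19%) = 12.0791%
α = Rp − E[R] = 22.48% − 12.0791% = 10.4009

10.40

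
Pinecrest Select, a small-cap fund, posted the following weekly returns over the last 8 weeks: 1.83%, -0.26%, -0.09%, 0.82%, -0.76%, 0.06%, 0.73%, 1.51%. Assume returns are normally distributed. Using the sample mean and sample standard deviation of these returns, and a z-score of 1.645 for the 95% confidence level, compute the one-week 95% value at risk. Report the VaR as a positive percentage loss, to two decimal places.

r̄ = (1.83 − 0.26 − 0.09 + 0.82 − 0.76 + 0.06 + 0.73 + 1.51) / 8 = 0.4800%
Σ(r − r̄)² = (1.83 − 0.4800)² + (-0.26 − 0.4800)² + … = 5.6480
sample σ = √(5.6480 / 7) = √0.8069 = 0.8983%
VaR = −(r̄ − z·σ) = −(0.4800 − 1.645 × 0.8983) = −(-0.9977) = 0.9977%

1.00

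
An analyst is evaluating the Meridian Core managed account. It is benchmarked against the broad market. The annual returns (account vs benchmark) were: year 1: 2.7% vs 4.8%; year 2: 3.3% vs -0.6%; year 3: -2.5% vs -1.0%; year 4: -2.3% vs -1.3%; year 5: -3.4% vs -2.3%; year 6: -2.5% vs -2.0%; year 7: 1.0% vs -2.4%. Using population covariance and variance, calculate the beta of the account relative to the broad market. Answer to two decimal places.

0.64

r̄p = -0.5286%,  r̄m = -0.6857%
Cov = Σ(rp − r̄p)(rm − r̄m) / 7 = 3.4790
Var(rm) = Σ(rm − r̄m)² / 7 = 5.4069
β = Cov / Var = 3.4790 / 5.4069 = 0.6434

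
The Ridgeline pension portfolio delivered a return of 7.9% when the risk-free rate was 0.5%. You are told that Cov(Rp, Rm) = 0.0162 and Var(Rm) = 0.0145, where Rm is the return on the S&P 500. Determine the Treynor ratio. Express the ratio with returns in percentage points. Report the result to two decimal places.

β = Cov / Var = 0.0162 / 0.0145 = 1.1172
Treynor = (Rp − Rf) / β = (7.9% − 0.5%) / 1.1172 = 7.40 / 1.1172 = 6.6237

6.62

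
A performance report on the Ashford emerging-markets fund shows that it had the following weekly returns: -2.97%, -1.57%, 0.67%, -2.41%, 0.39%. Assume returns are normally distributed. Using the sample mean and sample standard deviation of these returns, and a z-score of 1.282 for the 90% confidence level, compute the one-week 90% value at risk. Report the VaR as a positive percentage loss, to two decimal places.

μ = (-2.97 − 1.57 + 0.67 − 2.41 + 0.39) / 5 = -1.1780%
Σ(r − μ)² = 10.7565; sample σ = √(10.7565/4) = 1.6399%
VaR = −(μ − z·σ) = −(-1.1780 − 1.282 × 1.6399) = −(-3.2804) = 3.2804%

3.28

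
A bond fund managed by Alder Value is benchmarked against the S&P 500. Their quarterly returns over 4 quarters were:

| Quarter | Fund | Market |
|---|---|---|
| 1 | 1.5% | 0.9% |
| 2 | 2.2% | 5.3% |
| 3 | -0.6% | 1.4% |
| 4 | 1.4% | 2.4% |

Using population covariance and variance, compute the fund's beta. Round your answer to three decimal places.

0.368

r̄p = 1.1250%,  r̄m = 2.5000%
Cov = Σ(rp − r̄p)(rm − r̄m) / 4 = 1.0700
Var(rm) = Σ(rm − r̄m)² / 4 = 2.9050
β = Cov / Var = 1.0700 / 2.9050 = 0.3683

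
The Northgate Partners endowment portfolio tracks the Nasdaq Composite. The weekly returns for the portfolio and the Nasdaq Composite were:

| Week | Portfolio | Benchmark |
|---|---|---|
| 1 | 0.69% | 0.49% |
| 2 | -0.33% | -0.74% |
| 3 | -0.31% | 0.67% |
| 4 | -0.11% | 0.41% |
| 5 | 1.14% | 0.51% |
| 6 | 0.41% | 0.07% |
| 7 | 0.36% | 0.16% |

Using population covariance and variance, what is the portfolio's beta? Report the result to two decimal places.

r̄p = 0.2643%,  r̄m = 0.2243%
Cov = Σ(rp − r̄p)(rm − r̄m) / 7 = 0.0832
Var(rm) = Σ(rm − r̄m)² / 7 = 0.1919
β = Cov / Var = 0.0832 / 0.1919 = 0.4336

0.43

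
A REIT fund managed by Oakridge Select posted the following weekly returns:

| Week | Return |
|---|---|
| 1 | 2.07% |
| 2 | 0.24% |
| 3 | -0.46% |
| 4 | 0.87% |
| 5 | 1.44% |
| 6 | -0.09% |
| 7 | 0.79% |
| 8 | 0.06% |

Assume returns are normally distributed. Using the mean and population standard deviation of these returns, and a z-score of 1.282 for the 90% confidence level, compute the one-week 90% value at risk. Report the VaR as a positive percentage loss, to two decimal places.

0.40

r̄ = (2.07 + 0.24 − 0.46 + 0.87 + 1.44 − 0.09 + 0.79 + 0.06) / 8 = 0.6150%
Population σ = √[Σ(r − r̄)² / 8] = √[4.9946 / 8] = √0.6243 = 0.7901%
VaR = −(r̄ − z·σ) = −(0.6150 − 1.282 × 0.7901) = −(-0.3979) = 0.3979%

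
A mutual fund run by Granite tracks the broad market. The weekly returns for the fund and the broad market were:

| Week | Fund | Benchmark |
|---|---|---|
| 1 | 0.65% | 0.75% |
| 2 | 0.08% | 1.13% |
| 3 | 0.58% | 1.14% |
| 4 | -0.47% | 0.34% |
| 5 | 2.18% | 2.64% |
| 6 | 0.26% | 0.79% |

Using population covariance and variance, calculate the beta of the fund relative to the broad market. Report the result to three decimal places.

1.052

r̄p = 0.5467%,  r̄m = 1.1317%
Cov = Σ(rp − r̄p)(rm − r̄m) / 6 = 0.5547
Var(rm) = Σ(rm − r̄m)² / 6 = 0.5274
β = Cov / Var = 0.5547 / 0.5274 = 1.0518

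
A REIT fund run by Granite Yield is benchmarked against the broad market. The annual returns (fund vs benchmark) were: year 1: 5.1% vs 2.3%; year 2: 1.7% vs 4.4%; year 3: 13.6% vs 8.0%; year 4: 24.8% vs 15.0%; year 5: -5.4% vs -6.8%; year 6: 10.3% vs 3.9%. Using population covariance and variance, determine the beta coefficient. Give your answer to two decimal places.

r̄p = 8.3500%,  r̄m = 4.4667%
Cov = Σ(rp − r̄p)(rm − r̄m) / 6 = 58.8533
Var(rm) = Σ(rm − r̄m)² / 6 = 42.5656
β = Cov / Var = 58.8533 / 42.5656 = 1.3826

1.38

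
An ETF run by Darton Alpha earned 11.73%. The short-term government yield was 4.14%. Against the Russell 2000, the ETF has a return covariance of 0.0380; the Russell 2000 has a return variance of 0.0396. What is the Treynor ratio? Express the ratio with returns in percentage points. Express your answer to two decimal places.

β = Cov / Var = 0.0380 / 0.0396 = 0.9596
Treynor = (Rp − Rf) / β = (11.73% − 4.14%) / 0.9596 = 7.59 / 0.9596 = 7.9095

7.91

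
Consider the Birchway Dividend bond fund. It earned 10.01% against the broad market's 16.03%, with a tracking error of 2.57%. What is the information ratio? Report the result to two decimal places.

-2.34

IR = (Rp − Rb) / TE = (10.01% − 16.03%) / 2.57% = -6.02% / 2.57% = -2.3424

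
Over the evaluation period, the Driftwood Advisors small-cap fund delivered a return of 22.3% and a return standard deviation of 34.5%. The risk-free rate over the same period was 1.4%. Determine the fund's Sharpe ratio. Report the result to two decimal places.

0.61

Sharpe = (Rp − Rf) / σp = (22.3% − 1.4%) / 34.5% = 20.90% / 34.5% = 0.6058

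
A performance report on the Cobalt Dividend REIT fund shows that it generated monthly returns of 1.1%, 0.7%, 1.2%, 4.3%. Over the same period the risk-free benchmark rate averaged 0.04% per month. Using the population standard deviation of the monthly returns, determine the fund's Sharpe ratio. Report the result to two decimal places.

1.24

Mean return r̄ = 7.30 / 4 = 1.8250%
Population std dev = √[8.3075 / 4] = 1.4411%
Sharpe = (r̄ − rf) / σ = (1.8250 − 0.04) / 1.4411 = 1.7850 / 1.4411 = 1.2386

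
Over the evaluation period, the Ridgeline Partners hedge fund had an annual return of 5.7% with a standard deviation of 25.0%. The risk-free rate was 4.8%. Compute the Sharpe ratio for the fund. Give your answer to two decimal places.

0.04

Sharpe = (Rp − Rf) / σp = (5.7% − 4.8%) / 25.0% = 0.90% / 25.0% = 0.0360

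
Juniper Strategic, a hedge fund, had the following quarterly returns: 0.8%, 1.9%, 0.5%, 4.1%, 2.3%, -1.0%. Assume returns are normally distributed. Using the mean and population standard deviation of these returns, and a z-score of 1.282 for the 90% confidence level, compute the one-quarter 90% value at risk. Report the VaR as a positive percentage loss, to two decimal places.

μ = (0.8 + 1.9 + 0.5 + 4.1 + 2.3 − 1) / 6 = 1.4333%
Σ(r − μ)² = (0.8 − 1.4333)² + (1.9 − 1.4333)² + … = 15.2733
σ = √[15.2733 / 6] = 1.5955%
VaR = −(μ − z·σ) = −(1.4333 − 1.282 × 1.5955) = −(-0.6121) = 0.6121%

0.61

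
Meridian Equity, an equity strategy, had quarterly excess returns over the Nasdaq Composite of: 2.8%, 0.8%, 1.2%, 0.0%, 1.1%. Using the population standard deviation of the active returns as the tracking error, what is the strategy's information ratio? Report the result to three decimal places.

1.292

Mean return μ = 5.90 / 5 = 1.1800%
Σ(r − μ)² = 4.1680; population σ = √(4.1680/5) = 0.9130%
IR = μ / tracking error = 1.1800 / 0.9130 = 1.2924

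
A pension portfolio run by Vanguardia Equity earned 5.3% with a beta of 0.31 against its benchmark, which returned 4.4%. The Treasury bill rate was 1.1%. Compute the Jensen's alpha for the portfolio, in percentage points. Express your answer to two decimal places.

3.18

CAPM expected return = Rf + β(Rm − Rf) = 1.1% + 0.31 × (4.4% − 1.1%) = 1.1 + 0.31 × 3.30 = 2.1230%
Jensen's α = Rp − E[R] = 5.3% − 2.1230% = 3.1770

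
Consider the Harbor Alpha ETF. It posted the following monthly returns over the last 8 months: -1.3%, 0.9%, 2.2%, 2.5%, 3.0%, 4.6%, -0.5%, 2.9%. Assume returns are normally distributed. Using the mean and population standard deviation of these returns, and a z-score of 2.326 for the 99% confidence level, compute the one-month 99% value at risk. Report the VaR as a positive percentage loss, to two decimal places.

2.47

Mean return r̄ = 14.30 / 8 = 1.7875%
Population std dev = √[26.8488 / 8] = 1.8320%
VaR = −(r̄ − z·σ) = −(1.7875 − 2.326 × 1.8320) = −(-2.4737) = 2.4737%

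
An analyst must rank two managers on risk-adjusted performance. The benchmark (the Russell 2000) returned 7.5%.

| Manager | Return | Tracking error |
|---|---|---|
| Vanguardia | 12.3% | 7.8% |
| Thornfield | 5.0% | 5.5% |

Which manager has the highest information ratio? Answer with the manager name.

Vanguardia

Vanguardia: IR = (12.3% − 7.5%) / 7.8% = 0.615
Thornfield: IR = (5.0% − 7.5%) / 5.5% = -0.455
Highest: Vanguardia (0.615).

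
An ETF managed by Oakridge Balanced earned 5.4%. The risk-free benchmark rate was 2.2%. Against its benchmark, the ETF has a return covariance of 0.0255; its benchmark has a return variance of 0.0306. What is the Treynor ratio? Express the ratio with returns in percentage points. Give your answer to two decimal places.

3.84

β = Cov / Var = 0.0255 / 0.0306 = 0.8333
Treynor = (Rp − Rf) / β = (5.4% − 2.2%) / 0.8333 = 3.20 / 0.8333 = 3.8402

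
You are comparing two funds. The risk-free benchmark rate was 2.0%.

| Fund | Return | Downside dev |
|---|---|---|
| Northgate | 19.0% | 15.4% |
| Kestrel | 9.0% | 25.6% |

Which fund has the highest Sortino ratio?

Northgate: Sortino ratio = (19.0% − 2.0%) / 15.4% = 1.104
Kestrel: Sortino ratio = (9.0% − 2.0%) / 25.6% = 0.273
Highest: Northgate (1.104).

Northgate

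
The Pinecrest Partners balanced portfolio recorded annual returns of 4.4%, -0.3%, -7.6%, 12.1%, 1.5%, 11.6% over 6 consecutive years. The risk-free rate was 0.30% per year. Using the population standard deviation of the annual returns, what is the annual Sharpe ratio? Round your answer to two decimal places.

0.48

Mean return r̄ = 21.70 / 6 = 3.6167%
Σ(r − r̄)² = (4.4 − 3.6167)² + (-0.3 − 3.6167)² + (-7.6 − 3.6167)² + … = 281.9483
population σ = √(281.9483 / 6) = √46.9914 = 6.8550%
Sharpe = (r̄ − rf) / σ = (3.6167 − 0.3) / 6.8550 = 3.3167 / 6.8550 = 0.4838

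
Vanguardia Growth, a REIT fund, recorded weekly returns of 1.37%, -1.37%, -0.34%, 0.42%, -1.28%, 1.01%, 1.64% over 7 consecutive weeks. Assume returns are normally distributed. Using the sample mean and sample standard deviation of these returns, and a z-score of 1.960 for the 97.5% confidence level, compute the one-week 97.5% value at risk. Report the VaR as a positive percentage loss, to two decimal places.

r̄ = (1.37 − 1.37 − 0.34 + 0.42 − 1.28 + 1.01 + 1.64) / 7 = 1.450 / 7 = 0.2071%
Σ(r − r̄)² = 9.0935; sample σ = √(9.0935/6) = 1.2311%
VaR = −(r̄ − z·σ) = −(0.2071 − 1.960 × 1.2311) = −(-2.2059) = 2.2059%

2.21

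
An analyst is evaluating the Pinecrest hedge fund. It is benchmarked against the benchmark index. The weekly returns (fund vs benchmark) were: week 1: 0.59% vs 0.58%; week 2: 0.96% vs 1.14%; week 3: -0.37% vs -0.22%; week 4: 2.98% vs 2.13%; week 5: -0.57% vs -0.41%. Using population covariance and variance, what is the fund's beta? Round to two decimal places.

1.34

r̄p = 0.7180%,  r̄m = 0.6440%
Cov = Σ(rp − r̄p)(rm − r̄m) / 5 = 1.1574
Var(rm) = Σ(rm − r̄m)² / 5 = 0.8631
β = Cov / Var = 1.1574 / 0.8631 = 1.3410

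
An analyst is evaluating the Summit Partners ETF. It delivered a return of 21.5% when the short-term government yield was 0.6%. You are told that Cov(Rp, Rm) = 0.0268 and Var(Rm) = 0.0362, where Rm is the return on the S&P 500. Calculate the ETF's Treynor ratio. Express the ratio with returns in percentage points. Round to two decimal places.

β = Cov / Var = 0.0268 / 0.0362 = 0.7403
Treynor = (Rp − Rf) / β = (21.5% − 0.6%) / 0.7403 = 20.90 / 0.7403 = 28.2318

28.23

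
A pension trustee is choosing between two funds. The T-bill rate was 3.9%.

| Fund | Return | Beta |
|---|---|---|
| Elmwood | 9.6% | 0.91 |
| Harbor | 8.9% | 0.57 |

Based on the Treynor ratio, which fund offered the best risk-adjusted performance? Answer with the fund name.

Elmwood: Treynor = (9.6% − 3.9%) / 0.91 = 6.264
Harbor: Treynor = (8.9% − 3.9%) / 0.57 = 8.772
Highest: Harbor (8.772).

Harbor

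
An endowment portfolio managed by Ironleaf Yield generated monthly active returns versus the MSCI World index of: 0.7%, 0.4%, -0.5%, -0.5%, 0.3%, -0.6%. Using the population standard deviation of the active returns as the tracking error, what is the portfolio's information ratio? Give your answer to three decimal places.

-0.065

Mean return r̄ = -0.20 / 6 = -0.0333%
Population σ = √[Σ(r − r̄)² / 6] = √[1.5933 / 6] = √0.2656 = 0.5154%
IR = r̄ / tracking error = -0.0333 / 0.5154 = -0.0646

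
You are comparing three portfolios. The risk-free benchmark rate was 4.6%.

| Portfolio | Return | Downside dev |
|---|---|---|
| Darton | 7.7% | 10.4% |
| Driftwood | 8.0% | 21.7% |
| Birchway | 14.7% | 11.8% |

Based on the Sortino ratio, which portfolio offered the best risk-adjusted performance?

Darton: Sortino ratio = (7.7% − 4.6%) / 10.4% = 0.298
Driftwood: Sortino ratio = (8.0% − 4.6%) / 21.7% = 0.157
Birchway: Sortino ratio = (14.7% − 4.6%) / 11.8% = 0.856
Highest: Birchway (0.856).

Birchway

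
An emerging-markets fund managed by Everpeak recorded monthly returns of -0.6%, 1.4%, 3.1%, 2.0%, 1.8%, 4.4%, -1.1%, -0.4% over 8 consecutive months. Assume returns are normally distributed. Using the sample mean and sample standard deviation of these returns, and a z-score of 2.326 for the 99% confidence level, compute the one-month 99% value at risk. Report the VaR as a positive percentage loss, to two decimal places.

3.15

r̄ = (-0.6 + 1.4 + 3.1 + 2 + 1.8 + 4.4 − 1.1 − 0.4) / 8 = 1.3250%
Sample σ = √[Σ(r − r̄)² / 7] = √[25.8550 / 7] = √3.6936 = 1.9219%
VaR = −(r̄ − z·σ) = −(1.3250 − 2.326 × 1.9219) = −(-3.1453) = 3.1453%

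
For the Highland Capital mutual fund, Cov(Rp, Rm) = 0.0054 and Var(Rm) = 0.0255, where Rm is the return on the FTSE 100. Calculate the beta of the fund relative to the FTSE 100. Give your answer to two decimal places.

β = Cov(Rp, Rm) / Var(Rm) = 0.0054 / 0.0255 = 0.2118

0.21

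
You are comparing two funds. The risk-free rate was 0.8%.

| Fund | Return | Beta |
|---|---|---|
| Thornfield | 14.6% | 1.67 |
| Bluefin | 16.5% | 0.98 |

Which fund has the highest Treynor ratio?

Bluefin

Thornfield: Treynor = (14.6% − 0.8%) / 1.67 = 8.263
Bluefin: Treynor = (16.5% − 0.8%) / 0.98 = 16.020
Highest: Bluefin (16.020).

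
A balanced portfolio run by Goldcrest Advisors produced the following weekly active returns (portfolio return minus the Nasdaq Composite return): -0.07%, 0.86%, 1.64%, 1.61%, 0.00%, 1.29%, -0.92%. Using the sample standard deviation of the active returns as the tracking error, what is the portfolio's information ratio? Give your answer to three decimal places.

Mean return r̄ = 4.410 / 7 = 0.6300%
Σ(r − r̄)² = (-0.07 − 0.6300)² + (0.86 − 0.6300)² + … = 5.7584
sample σ = √(5.7584 / 6) = √0.9597 = 0.9796%
IR = r̄ / tracking error = 0.6300 / 0.9796 = 0.6431

0.643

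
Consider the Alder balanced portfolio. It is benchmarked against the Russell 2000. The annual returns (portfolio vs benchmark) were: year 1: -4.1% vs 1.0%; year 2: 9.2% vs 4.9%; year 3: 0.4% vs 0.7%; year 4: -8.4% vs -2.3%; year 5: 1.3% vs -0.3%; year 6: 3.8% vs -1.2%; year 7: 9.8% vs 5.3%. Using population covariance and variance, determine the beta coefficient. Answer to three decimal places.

1.836

r̄p = 1.7143%,  r̄m = 1.1571%
Cov = Σ(rp − r̄p)(rm − r̄m) / 7 = 13.3835
Var(rm) = Σ(rm − r̄m)² / 7 = 7.2910
β = Cov / Var = 13.3835 / 7.2910 = 1.8356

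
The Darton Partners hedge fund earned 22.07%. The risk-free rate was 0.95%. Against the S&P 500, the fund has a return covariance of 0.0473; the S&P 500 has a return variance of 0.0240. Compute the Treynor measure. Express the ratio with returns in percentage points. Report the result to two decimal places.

β = Cov / Var = 0.0473 / 0.0240 = 1.9708
Treynor = (Rp − Rf) / β = (22.07% − 0.95%) / 1.9708 = 21.12 / 1.9708 = 10.7165

10.72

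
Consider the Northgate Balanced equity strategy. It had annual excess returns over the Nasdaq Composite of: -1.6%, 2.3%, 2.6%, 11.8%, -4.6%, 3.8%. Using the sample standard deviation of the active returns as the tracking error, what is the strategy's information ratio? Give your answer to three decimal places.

0.428

r̄ = (-1.6 + 2.3 + 2.6 + 11.8 − 4.6 + 3.8) / 6 = 14.30 / 6 = 2.3833%
Sample std dev = √[155.3683 / 5] = 5.5744%
IR = r̄ / tracking error = 2.3833 / 5.5744 = 0.4275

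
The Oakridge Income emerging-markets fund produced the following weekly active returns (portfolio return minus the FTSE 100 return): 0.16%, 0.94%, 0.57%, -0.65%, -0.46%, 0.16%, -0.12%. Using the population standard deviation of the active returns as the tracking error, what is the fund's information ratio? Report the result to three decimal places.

0.166

μ = (0.16 + 0.94 + 0.57 − 0.65 − 0.46 + 0.16 − 0.12) / 7 = 0.600 / 7 = 0.0857%
Σ(r − μ)² = 1.8568; population σ = √(1.8568/7) = 0.5150%
IR = μ / tracking error = 0.0857 / 0.5150 = 0.1664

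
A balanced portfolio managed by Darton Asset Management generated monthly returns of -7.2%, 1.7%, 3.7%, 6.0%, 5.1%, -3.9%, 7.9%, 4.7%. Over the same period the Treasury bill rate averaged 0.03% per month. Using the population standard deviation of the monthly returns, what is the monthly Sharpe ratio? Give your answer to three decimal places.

Mean return r̄ = 18.00 / 8 = 2.2500%
Σ(r − r̄)² = 189.6400; population σ = √(189.6400/8) = 4.8688%
Sharpe = (r̄ − rf) / σ = (2.2500 − 0.03) / 4.8688 = 2.2200 / 4.8688 = 0.4560

0.456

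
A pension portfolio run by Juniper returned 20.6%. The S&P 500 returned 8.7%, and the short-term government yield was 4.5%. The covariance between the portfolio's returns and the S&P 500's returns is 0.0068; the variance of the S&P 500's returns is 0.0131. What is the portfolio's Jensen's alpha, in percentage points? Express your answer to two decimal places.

β = Cov / Var = 0.0068 / 0.0131 = 0.5191
E[R] = Rf + β(Rm − Rf) = 4.5% + 0.5191 × (8.7% − 4.5%) = 6.6802%
α = Rp − E[R] = 20.6% − 6.6802% = 13.9198

13.92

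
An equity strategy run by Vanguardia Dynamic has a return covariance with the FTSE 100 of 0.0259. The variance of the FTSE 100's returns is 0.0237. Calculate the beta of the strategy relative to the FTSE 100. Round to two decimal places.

β = Cov(Rp, Rm) / Var(Rm) = 0.0259 / 0.0237 = 1.0928

1.09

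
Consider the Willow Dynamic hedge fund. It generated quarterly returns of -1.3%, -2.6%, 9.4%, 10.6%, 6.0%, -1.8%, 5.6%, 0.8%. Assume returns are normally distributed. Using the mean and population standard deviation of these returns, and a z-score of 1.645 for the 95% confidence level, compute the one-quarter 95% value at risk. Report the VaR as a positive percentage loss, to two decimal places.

4.71

r̄ = (-1.3 − 2.6 + 9.4 + 10.6 + 6 − 1.8 + 5.6 + 0.8) / 8 = 26.70 / 8 = 3.3375%
Σ(r − r̄)² = (-1.3 − 3.3375)² + (-2.6 − 3.3375)² + (9.4 − 3.3375)² + … = 191.2988
population σ = √(191.2988 / 8) = √23.9124 = 4.8900%
VaR = −(r̄ − z·σ) = −(3.3375 − 1.645 × 4.8900) = −(-4.7066) = 4.7066%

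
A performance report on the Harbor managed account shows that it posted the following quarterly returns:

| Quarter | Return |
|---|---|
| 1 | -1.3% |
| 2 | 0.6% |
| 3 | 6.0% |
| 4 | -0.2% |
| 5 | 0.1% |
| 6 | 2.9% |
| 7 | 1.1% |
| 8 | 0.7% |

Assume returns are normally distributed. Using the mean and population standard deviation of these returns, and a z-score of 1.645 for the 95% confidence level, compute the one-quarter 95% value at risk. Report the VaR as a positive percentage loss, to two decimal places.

2.25

r̄ = (-1.3 + 0.6 + 6 − 0.2 + 0.1 + 2.9 + 1.1 + 0.7) / 8 = 1.2375%
Σ(r − r̄)² = (-1.3 − 1.2375)² + (0.6 − 1.2375)² + … = 35.9588
population σ = √(35.9588 / 8) = √4.4949 = 2.1201%
VaR = −(r̄ − z·σ) = −(1.2375 − 1.645 × 2.1201) = −(-2.2501) = 2.2501%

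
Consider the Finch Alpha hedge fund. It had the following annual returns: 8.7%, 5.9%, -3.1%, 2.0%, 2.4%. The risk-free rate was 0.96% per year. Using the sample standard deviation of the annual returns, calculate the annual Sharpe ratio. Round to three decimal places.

Mean return μ = 15.90 / 5 = 3.1800%
Σ(r − μ)² = (8.7 − 3.1800)² + (5.9 − 3.1800)² + … = 79.3080
σ = √[79.3080 / 4] = 4.4528%
Sharpe = (μ − rf) / σ = (3.1800 − 0.96) / 4.4528 = 2.2200 / 4.4528 = 0.4986

0.499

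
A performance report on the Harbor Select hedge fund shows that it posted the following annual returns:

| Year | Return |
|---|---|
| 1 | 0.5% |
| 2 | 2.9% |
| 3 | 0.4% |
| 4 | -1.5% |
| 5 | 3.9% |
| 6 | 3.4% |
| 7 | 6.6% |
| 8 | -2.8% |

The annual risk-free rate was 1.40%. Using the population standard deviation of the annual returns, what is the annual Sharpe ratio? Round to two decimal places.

r̄ = (0.5 + 2.9 + 0.4 − 1.5 + 3.9 + 3.4 + 6.6 − 2.8) / 8 = 1.6750%
Σ(r − r̄)² = 66.7950; population σ = √(66.7950/8) = 2.8895%
Sharpe = (r̄ − rf) / σ = (1.6750 − 1.4) / 2.8895 = 0.2750 / 2.8895 = 0.0952

0.10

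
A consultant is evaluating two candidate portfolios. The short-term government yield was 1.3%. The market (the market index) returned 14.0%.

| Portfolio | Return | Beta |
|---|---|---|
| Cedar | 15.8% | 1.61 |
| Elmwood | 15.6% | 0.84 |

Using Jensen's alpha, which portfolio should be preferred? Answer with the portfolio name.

Elmwood

Cedar: α = 15.8% − [1.3% + 1.61 × (14.0% − 1.3%)] = -5.947
Elmwood: α = 15.6% − [1.3% + 0.84 × (14.0% − 1.3%)] = 3.632
Highest: Elmwood (3.632).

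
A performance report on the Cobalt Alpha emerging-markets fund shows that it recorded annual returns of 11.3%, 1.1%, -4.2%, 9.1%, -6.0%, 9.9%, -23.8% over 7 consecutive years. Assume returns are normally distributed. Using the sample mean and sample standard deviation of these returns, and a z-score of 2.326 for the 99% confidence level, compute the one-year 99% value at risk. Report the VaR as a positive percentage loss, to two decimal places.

Mean return r̄ = -2.60 / 7 = -0.3714%
Sample std dev = √[928.8343 / 6] = 12.4421%
VaR = −(r̄ − z·σ) = −(-0.3714 − 2.326 × 12.4421) = −(-29.3117) = 29.3117%

29.31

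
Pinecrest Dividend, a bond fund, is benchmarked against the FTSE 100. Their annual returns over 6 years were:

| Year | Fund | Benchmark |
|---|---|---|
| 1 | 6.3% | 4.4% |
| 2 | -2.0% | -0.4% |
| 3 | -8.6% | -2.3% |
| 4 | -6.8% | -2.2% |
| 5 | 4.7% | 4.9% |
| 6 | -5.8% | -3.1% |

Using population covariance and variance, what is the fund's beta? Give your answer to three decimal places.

1.697

r̄p = -2.0333%,  r̄m = 0.2167%
Cov = Σ(rp − r̄p)(rm − r̄m) / 6 = 17.8189
Var(rm) = Σ(rm − r̄m)² / 6 = 10.4981
β = Cov / Var = 17.8189 / 10.4981 = 1.6973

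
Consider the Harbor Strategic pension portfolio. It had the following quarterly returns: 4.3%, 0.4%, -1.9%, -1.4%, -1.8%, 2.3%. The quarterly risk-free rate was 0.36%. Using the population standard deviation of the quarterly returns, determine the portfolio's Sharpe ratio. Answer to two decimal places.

-0.02

μ = (4.3 + 0.4 − 1.9 − 1.4 − 1.8 + 2.3) / 6 = 0.3167%
Population σ = √[Σ(r − μ)² / 6] = √[32.1483 / 6] = √5.3581 = 2.3148%
Sharpe = (μ − rf) / σ = (0.3167 − 0.36) / 2.3148 = -0.0433 / 2.3148 = -0.0187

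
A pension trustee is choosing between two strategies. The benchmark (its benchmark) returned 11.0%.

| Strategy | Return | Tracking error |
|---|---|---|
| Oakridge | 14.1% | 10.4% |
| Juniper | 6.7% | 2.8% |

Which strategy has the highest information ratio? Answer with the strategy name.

Oakridge: IR = (14.1% − 11.0%) / 10.4% = 0.298
Juniper: IR = (6.7% − 11.0%) / 2.8% = -1.536
Highest: Oakridge (0.298).

Oakridge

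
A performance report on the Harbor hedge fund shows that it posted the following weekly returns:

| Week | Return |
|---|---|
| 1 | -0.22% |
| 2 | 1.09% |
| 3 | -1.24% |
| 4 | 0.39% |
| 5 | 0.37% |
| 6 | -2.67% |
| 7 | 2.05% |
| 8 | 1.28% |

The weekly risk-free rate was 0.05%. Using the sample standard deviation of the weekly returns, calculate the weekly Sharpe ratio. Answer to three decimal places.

0.054

μ = (-0.22 + 1.09 − 1.24 + 0.39 + 0.37 − 2.67 + 2.05 + 1.28) / 8 = 0.1313%
Σ(r − μ)² = (-0.22 − 0.1313)² + (1.09 − 0.1313)² + … = 15.8951
σ = √[15.8951 / 7] = 1.5069%
Sharpe = (μ − rf) / σ = (0.1313 − 0.05) / 1.5069 = 0.0813 / 1.5069 = 0.0540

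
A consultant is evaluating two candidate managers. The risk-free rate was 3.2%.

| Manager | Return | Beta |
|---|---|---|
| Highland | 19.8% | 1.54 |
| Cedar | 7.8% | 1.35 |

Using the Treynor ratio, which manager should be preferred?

Highland: Treynor = (19.8% − 3.2%) / 1.54 = 10.779
Cedar: Treynor = (7.8% − 3.2%) / 1.35 = 3.407
Highest: Highland (10.779).

Highland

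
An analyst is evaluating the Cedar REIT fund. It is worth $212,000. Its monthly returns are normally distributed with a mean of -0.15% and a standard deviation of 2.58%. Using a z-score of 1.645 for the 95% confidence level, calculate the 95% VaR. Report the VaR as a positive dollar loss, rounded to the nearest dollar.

Return at the 95% tail: μ − z·σ = -0.15% − 1.645 × 2.58% = -0.15 − 4.2441 = -4.3941%
VaR = −(-4.3941%) × $212,000 = 4.3941% × $212,000 = $9,315

$9,315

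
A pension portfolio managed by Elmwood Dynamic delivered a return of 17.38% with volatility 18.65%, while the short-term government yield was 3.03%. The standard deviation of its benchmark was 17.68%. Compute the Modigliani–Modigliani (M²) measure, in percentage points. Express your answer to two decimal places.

Sharpe = (Rp − Rf) / σp = (17.38% − 3.03%) / 18.65% = 0.7694
M² = Rf + Sharpe × σm = 3.03% + 0.7694 × 17.68% = 16.6330%

16.63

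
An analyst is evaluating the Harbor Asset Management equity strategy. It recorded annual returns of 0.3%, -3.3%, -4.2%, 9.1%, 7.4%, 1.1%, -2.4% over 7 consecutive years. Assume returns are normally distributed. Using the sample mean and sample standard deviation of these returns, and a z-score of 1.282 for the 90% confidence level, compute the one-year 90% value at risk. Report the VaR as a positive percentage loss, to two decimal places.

Mean return μ = 8.00 / 7 = 1.1429%
Sample σ = √[Σ(r − μ)² / 6] = √[164.0171 / 6] = √27.3362 = 5.2284%
VaR = −(μ − z·σ) = −(1.1429 − 1.282 × 5.2284) = −(-5.5599) = 5.5599%

5.56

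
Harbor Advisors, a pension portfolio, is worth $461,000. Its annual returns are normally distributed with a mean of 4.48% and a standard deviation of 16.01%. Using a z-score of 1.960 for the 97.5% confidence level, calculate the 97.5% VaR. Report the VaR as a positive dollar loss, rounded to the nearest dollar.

Return at the 97.5% tail: μ − z·σ = 4.48% − 1.960 × 16.01% = 4.48 − 31.3796 = -26.8996%
VaR = −(-26.8996%) × $461,000 = 26.8996% × $461,000 = $124,007

$124,007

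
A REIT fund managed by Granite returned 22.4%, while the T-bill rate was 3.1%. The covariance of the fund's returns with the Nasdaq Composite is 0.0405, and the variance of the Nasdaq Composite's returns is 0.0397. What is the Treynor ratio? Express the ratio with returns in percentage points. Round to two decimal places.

β = Cov / Var = 0.0405 / 0.0397 = 1.0202
Treynor = (Rp − Rf) / β = (22.4% − 3.1%) / 1.0202 = 19.30 / 1.0202 = 18.9179

18.92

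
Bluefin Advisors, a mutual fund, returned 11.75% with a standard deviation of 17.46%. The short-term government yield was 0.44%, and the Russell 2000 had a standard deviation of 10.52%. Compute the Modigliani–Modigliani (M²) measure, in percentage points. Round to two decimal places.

7.25

Sharpe = (Rp − Rf) / σp = (11.75% − 0.44%) / 17.46% = 0.6478
M² = Rf + Sharpe × σm = 0.44% + 0.6478 × 10.52% = 7.2549%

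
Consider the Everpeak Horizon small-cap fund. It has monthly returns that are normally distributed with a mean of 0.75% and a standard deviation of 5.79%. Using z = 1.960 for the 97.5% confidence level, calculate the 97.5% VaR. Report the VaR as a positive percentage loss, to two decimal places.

VaR (as % loss) = −(μ − z·σ) = −(0.75% − 1.960 × 5.79%) = −(-10.5984%) = 10.5984%

10.60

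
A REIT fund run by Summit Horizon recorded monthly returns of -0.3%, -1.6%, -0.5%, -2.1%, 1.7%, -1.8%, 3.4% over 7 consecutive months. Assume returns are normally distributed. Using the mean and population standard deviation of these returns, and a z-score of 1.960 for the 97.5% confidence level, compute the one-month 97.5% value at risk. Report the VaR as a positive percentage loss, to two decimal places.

3.86

r̄ = (-0.3 − 1.6 − 0.5 − 2.1 + 1.7 − 1.8 + 3.4) / 7 = -0.1714%
Population σ = √[Σ(r − r̄)² / 7] = √[24.7943 / 7] = √3.5420 = 1.8820%
VaR = −(r̄ − z·σ) = −(-0.1714 − 1.960 × 1.8820) = −(-3.8601) = 3.8601%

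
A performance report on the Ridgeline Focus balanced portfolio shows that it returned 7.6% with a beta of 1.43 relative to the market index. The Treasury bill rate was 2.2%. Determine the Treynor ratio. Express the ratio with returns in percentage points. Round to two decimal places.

3.78

Treynor = (Rp − Rf) / β = (7.6% − 2.2%) / 1.43 = 5.40 / 1.43 = 3.7762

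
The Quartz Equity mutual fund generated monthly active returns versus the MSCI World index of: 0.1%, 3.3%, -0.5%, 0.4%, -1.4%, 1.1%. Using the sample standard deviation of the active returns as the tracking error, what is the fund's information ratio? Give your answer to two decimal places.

μ = (0.1 + 3.3 − 0.5 + 0.4 − 1.4 + 1.1) / 6 = 3.00 / 6 = 0.5000%
Σ(r − μ)² = (0.1 − 0.5000)² + (3.3 − 0.5000)² + (-0.5 − 0.5000)² + … = 12.9800
sample σ = √(12.9800 / 5) = √2.5960 = 1.6112%
IR = μ / tracking error = 0.5000 / 1.6112 = 0.3103

0.31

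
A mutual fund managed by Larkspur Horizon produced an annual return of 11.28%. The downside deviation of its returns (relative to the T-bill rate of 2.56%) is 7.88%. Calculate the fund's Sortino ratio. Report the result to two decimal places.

Sortino = (Rp − Rf) / σd = (11.28% − 2.56%) / 7.88% = 8.72% / 7.88% = 1.1066

1.11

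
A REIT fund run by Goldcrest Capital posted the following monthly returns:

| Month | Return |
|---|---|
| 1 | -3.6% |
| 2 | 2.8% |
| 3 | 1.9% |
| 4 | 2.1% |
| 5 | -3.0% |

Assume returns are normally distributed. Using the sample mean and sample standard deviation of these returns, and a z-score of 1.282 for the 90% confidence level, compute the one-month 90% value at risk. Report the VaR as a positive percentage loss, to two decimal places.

3.90

μ = (-3.6 + 2.8 + 1.9 + 2.1 − 3) / 5 = 0.20 / 5 = 0.0400%
Σ(r − μ)² = (-3.6 − 0.0400)² + (2.8 − 0.0400)² + … = 37.8120
σ = √[37.8120 / 4] = 3.0746%
VaR = −(μ − z·σ) = −(0.0400 − 1.282 × 3.0746) = −(-3.9016) = 3.9016%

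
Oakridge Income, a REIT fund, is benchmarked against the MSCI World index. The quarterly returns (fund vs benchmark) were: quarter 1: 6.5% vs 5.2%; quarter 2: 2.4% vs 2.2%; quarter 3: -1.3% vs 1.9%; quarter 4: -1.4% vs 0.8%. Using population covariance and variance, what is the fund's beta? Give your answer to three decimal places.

1.866

r̄p = 1.5500%,  r̄m = 2.5250%
Cov = Σ(rp − r̄p)(rm − r̄m) / 4 = 4.9588
Var(rm) = Σ(rm − r̄m)² / 4 = 2.6569
β = Cov / Var = 4.9588 / 2.6569 = 1.8664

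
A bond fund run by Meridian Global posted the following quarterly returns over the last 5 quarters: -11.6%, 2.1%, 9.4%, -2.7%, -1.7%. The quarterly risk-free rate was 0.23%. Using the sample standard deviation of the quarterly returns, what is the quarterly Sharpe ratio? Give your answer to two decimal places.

-0.15

Mean return r̄ = -4.50 / 5 = -0.9000%
Sample std dev = √[233.4600 / 4] = 7.6397%
Sharpe = (r̄ − rf) / σ = (-0.9000 − 0.23) / 7.6397 = -1.1300 / 7.6397 = -0.1479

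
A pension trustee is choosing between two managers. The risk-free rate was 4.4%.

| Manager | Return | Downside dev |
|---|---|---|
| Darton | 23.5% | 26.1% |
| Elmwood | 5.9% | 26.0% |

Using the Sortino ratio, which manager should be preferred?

Darton

Darton: Sortino ratio = (23.5% − 4.4%) / 26.1% = 0.732
Elmwood: Sortino ratio = (5.9% − 4.4%) / 26.0% = 0.058
Highest: Darton (0.732).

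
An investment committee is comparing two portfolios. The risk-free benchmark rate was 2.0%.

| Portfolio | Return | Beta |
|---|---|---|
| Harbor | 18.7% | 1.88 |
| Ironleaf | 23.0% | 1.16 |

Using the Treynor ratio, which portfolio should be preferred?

Ironleaf

Harbor: Treynor = (18.7% − 2.0%) / 1.88 = 8.883
Ironleaf: Treynor = (23.0% − 2.0%) / 1.16 = 18.103
Highest: Ironleaf (18.103).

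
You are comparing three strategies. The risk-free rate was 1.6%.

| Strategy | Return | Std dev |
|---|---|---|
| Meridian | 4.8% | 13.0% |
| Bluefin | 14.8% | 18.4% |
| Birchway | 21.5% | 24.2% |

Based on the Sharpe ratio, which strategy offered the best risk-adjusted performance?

Birchway

Meridian: Sharpe ratio = (4.8% − 1.6%) / 13.0% = 0.246
Bluefin: Sharpe ratio = (14.8% − 1.6%) / 18.4% = 0.717
Birchway: Sharpe ratio = (21.5% − 1.6%) / 24.2% = 0.822
Highest: Birchway (0.822).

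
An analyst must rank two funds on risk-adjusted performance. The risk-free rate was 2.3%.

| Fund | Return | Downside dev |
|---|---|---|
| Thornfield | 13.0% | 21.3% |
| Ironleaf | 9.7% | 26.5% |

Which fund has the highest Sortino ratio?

Thornfield

Thornfield: Sortino ratio = (13.0% − 2.3%) / 21.3% = 0.502
Ironleaf: Sortino ratio = (9.7% − 2.3%) / 26.5% = 0.279
Highest: Thornfield (0.502).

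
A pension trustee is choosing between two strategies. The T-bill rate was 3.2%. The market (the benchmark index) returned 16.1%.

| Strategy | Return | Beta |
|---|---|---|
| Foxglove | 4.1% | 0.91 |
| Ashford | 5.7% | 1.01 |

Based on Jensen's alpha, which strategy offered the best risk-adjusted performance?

Foxglove: α = 4.1% − [3.2% + 0.91 × (16.1% − 3.2%)] = -10.839
Ashford: α = 5.7% − [3.2% + 1.01 × (16.1% − 3.2%)] = -10.529
Highest: Ashford (-10.529).

Ashford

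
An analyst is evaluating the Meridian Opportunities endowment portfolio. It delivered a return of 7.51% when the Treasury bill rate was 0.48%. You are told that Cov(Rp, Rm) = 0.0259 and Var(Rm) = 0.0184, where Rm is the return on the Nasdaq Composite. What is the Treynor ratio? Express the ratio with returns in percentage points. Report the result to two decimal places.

4.99

β = Cov / Var = 0.0259 / 0.0184 = 1.4076
Treynor = (Rp − Rf) / β = (7.51% − 0.48%) / 1.4076 = 7.03 / 1.4076 = 4.9943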